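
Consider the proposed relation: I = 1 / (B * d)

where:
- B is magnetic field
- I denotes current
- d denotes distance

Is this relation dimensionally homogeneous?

No

B (magnetic field) has dimensions [I^-1 M T^-2].
I (current) has dimensions [I].
d (distance) has dimensions [L].

Left side: [I]
Right side: [I L^-1 M^-1 T^2]

The two sides have different dimensions, so the equation is NOT dimensionally consistent.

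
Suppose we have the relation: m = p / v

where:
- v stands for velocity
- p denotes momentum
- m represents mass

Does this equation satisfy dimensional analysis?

Yes

v (velocity) has dimensions [L T^-1].
p (momentum) has dimensions [L M T^-1].
m (mass) has dimensions [M].

Left side: [M]
Right side: [M]

Both sides have the same dimensions, so the equation is dimensionally consistent.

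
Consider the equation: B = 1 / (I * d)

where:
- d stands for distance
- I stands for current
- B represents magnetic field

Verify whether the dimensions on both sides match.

No

d (distance) has dimensions [L].
I (current) has dimensions [I].
B (magnetic field) has dimensions [I^-1 M T^-2].

Left side: [I^-1 M T^-2]
Right side: [I^-1 L^-1]

The two sides have different dimensions, so the equation is NOT dimensionally consistent.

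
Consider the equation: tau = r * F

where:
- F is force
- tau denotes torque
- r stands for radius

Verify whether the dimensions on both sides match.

Yes

F (force) has dimensions [L M T^-2].
tau (torque) has dimensions [L^2 M T^-2].
r (radius) has dimensions [L].

Left side: [L^2 M T^-2]
Right side: [L^2 M T^-2]

Both sides have the same dimensions, so the equation is dimensionally consistent.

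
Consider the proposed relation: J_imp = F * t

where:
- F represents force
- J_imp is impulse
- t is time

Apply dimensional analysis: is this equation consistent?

Yes

F (force) has dimensions [L M T^-2].
J_imp (impulse) has dimensions [L M T^-1].
t (time) has dimensions [T].

Left side: [L M T^-1]
Right side: [L M T^-1]

Both sides have the same dimensions, so the equation is dimensionally consistent.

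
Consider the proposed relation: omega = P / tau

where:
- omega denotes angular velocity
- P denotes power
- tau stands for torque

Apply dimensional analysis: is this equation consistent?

Yes

omega (angular velocity) has dimensions [T^-1].
P (power) has dimensions [L^2 M T^-3].
tau (torque) has dimensions [L^2 M T^-2].

Left side: [T^-1]
Right side: [T^-1]

Both sides have the same dimensions, so the equation is dimensionally consistent.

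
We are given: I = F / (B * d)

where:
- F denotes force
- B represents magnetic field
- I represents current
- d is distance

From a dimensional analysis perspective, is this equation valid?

Yes

F (force) has dimensions [L M T^-2].
B (magnetic field) has dimensions [I^-1 M T^-2].
I (current) has dimensions [I].
d (distance) has dimensions [L].

Left side: [I]
Right side: [I]

Both sides have the same dimensions, so the equation is dimensionally consistent.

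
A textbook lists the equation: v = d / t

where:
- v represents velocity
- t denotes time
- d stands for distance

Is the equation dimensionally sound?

Yes

v (velocity) has dimensions [L T^-1].
t (time) has dimensions [T].
d (distance) has dimensions [L].

Left side: [L T^-1]
Right side: [L T^-1]

Both sides have the same dimensions, so the equation is dimensionally consistent.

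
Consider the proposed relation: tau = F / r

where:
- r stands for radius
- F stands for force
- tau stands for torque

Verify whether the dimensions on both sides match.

No

r (radius) has dimensions [L].
F (force) has dimensions [L M T^-2].
tau (torque) has dimensions [L^2 M T^-2].

Left side: [L^2 M T^-2]
Right side: [M T^-2]

The two sides have different dimensions, so the equation is NOT dimensionally consistent.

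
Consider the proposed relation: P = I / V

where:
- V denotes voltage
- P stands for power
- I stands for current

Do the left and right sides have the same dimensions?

No

V (voltage) has dimensions [I^-1 L^2 M T^-3].
P (power) has dimensions [L^2 M T^-3].
I (current) has dimensions [I].

Left side: [L^2 M T^-3]
Right side: [I^2 L^-2 M^-1 T^3]

The two sides have different dimensions, so the equation is NOT dimensionally consistent.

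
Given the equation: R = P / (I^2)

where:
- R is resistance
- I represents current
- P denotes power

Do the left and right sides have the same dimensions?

Yes

R (resistance) has dimensions [I^-2 L^2 M T^-3].
I (current) has dimensions [I].
P (power) has dimensions [L^2 M T^-3].

Left side: [I^-2 L^2 M T^-3]
Right side: [I^-2 L^2 M T^-3]

Both sides have the same dimensions, so the equation is dimensionally consistent.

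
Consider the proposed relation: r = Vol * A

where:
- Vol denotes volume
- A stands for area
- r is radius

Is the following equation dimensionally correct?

No

Vol (volume) has dimensions [L^3].
A (area) has dimensions [L^2].
r (radius) has dimensions [L].

Left side: [L]
Right side: [L^5]

The two sides have different dimensions, so the equation is NOT dimensionally consistent.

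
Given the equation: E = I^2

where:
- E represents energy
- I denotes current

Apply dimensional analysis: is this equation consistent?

No

E (energy) has dimensions [L^2 M T^-2].
I (current) has dimensions [I].

Left side: [L^2 M T^-2]
Right side: [I^2]

The two sides have different dimensions, so the equation is NOT dimensionally consistent.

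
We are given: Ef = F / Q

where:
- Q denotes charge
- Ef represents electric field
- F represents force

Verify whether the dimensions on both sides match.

Yes

Q (charge) has dimensions [I T].
Ef (electric field) has dimensions [I^-1 L M T^-3].
F (force) has dimensions [L M T^-2].

Left side: [I^-1 L M T^-3]
Right side: [I^-1 L M T^-3]

Both sides have the same dimensions, so the equation is dimensionally consistent.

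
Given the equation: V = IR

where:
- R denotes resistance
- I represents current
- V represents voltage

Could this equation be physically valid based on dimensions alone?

Yes

R (resistance) has dimensions [I^-2 L^2 M T^-3].
I (current) has dimensions [I].
V (voltage) has dimensions [I^-1 L^2 M T^-3].

Left side: [I^-1 L^2 M T^-3]
Right side: [I^-1 L^2 M T^-3]

Both sides have the same dimensions, so the equation is dimensionally consistent.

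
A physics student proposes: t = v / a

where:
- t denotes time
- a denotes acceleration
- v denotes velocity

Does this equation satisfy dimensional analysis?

Yes

t (time) has dimensions [T].
a (acceleration) has dimensions [L T^-2].
v (velocity) has dimensions [L T^-1].

Left side: [T]
Right side: [T]

Both sides have the same dimensions, so the equation is dimensionally consistent.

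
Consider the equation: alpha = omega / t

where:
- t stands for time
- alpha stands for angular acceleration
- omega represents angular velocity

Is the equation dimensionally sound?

Yes

t (time) has dimensions [T].
alpha (angular acceleration) has dimensions [T^-2].
omega (angular velocity) has dimensions [T^-1].

Left side: [T^-2]
Right side: [T^-2]

Both sides have the same dimensions, so the equation is dimensionally consistent.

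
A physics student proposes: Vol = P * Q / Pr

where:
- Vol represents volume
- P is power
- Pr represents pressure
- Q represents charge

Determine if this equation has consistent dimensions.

No

Vol (volume) has dimensions [L^3].
P (power) has dimensions [L^2 M T^-3].
Pr (pressure) has dimensions [L^-1 M T^-2].
Q (charge) has dimensions [I T].

Left side: [L^3]
Right side: [I L^3]

The two sides have different dimensions, so the equation is NOT dimensionally consistent.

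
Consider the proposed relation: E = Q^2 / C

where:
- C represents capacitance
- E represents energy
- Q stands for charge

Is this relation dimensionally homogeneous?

Yes

C (capacitance) has dimensions [I^2 L^-2 M^-1 T^4].
E (energy) has dimensions [L^2 M T^-2].
Q (charge) has dimensions [I T].

Left side: [L^2 M T^-2]
Right side: [L^2 M T^-2]

Both sides have the same dimensions, so the equation is dimensionally consistent.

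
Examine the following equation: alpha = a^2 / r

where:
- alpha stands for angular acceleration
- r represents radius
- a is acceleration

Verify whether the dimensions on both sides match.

No

alpha (angular acceleration) has dimensions [T^-2].
r (radius) has dimensions [L].
a (acceleration) has dimensions [L T^-2].

Left side: [T^-2]
Right side: [L T^-4]

The two sides have different dimensions, so the equation is NOT dimensionally consistent.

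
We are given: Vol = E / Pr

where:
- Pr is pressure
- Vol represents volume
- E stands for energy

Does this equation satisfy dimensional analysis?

Yes

Pr (pressure) has dimensions [L^-1 M T^-2].
Vol (volume) has dimensions [L^3].
E (energy) has dimensions [L^2 M T^-2].

Left side: [L^3]
Right side: [L^3]

Both sides have the same dimensions, so the equation is dimensionally consistent.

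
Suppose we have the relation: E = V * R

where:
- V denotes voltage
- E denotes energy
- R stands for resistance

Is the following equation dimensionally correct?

No

V (voltage) has dimensions [I^-1 L^2 M T^-3].
E (energy) has dimensions [L^2 M T^-2].
R (resistance) has dimensions [I^-2 L^2 M T^-3].

Left side: [L^2 M T^-2]
Right side: [I^-3 L^4 M^2 T^-6]

The two sides have different dimensions, so the equation is NOT dimensionally consistent.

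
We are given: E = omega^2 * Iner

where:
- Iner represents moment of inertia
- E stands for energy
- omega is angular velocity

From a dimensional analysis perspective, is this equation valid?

Yes

Iner (moment of inertia) has dimensions [L^2 M].
E (energy) has dimensions [L^2 M T^-2].
omega (angular velocity) has dimensions [T^-1].

Left side: [L^2 M T^-2]
Right side: [L^2 M T^-2]

Both sides have the same dimensions, so the equation is dimensionally consistent.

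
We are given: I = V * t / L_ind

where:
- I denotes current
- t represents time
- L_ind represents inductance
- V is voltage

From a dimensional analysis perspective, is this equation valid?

Yes

I (current) has dimensions [I].
t (time) has dimensions [T].
L_ind (inductance) has dimensions [I^-2 L^2 M T^-2].
V (voltage) has dimensions [I^-1 L^2 M T^-3].

Left side: [I]
Right side: [I]

Both sides have the same dimensions, so the equation is dimensionally consistent.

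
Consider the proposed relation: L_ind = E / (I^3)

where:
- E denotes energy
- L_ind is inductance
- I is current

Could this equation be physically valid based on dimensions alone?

No

E (energy) has dimensions [L^2 M T^-2].
L_ind (inductance) has dimensions [I^-2 L^2 M T^-2].
I (current) has dimensions [I].

Left side: [I^-2 L^2 M T^-2]
Right side: [I^-3 L^2 M T^-2]

The two sides have different dimensions, so the equation is NOT dimensionally consistent.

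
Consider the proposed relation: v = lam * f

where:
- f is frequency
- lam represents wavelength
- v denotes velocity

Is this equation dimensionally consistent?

Yes

f (frequency) has dimensions [T^-1].
lam (wavelength) has dimensions [L].
v (velocity) has dimensions [L T^-1].

Left side: [L T^-1]
Right side: [L T^-1]

Both sides have the same dimensions, so the equation is dimensionally consistent.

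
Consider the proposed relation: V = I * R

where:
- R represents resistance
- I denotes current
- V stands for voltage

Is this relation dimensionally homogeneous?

Yes

R (resistance) has dimensions [I^-2 L^2 M T^-3].
I (current) has dimensions [I].
V (voltage) has dimensions [I^-1 L^2 M T^-3].

Left side: [I^-1 L^2 M T^-3]
Right side: [I^-1 L^2 M T^-3]

Both sides have the same dimensions, so the equation is dimensionally consistent.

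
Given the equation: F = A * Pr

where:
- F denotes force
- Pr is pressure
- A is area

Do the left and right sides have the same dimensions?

Yes

F (force) has dimensions [L M T^-2].
Pr (pressure) has dimensions [L^-1 M T^-2].
A (area) has dimensions [L^2].

Left side: [L M T^-2]
Right side: [L M T^-2]

Both sides have the same dimensions, so the equation is dimensionally consistent.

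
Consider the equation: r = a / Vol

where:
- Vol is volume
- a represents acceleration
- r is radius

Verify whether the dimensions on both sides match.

No

Vol (volume) has dimensions [L^3].
a (acceleration) has dimensions [L T^-2].
r (radius) has dimensions [L].

Left side: [L]
Right side: [L^-2 T^-2]

The two sides have different dimensions, so the equation is NOT dimensionally consistent.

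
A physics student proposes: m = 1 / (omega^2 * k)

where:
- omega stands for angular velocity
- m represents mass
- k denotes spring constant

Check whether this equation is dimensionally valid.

No

omega (angular velocity) has dimensions [T^-1].
m (mass) has dimensions [M].
k (spring constant) has dimensions [M T^-2].

Left side: [M]
Right side: [M^-1 T^4]

The two sides have different dimensions, so the equation is NOT dimensionally consistent.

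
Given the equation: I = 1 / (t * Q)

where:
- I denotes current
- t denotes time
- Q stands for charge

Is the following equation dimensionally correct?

No

I (current) has dimensions [I].
t (time) has dimensions [T].
Q (charge) has dimensions [I T].

Left side: [I]
Right side: [I^-1 T^-2]

The two sides have different dimensions, so the equation is NOT dimensionally consistent.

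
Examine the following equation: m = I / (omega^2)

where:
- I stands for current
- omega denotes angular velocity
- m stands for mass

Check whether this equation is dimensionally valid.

No

I (current) has dimensions [I].
omega (angular velocity) has dimensions [T^-1].
m (mass) has dimensions [M].

Left side: [M]
Right side: [I T^2]

The two sides have different dimensions, so the equation is NOT dimensionally consistent.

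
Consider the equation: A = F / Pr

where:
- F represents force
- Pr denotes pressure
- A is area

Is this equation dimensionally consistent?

Yes

F (force) has dimensions [L M T^-2].
Pr (pressure) has dimensions [L^-1 M T^-2].
A (area) has dimensions [L^2].

Left side: [L^2]
Right side: [L^2]

Both sides have the same dimensions, so the equation is dimensionally consistent.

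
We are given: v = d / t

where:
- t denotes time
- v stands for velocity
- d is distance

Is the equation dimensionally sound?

Yes

t (time) has dimensions [T].
v (velocity) has dimensions [L T^-1].
d (distance) has dimensions [L].

Left side: [L T^-1]
Right side: [L T^-1]

Both sides have the same dimensions, so the equation is dimensionally consistent.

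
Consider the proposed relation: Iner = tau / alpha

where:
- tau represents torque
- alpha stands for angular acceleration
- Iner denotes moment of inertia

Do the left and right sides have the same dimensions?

Yes

tau (torque) has dimensions [L^2 M T^-2].
alpha (angular acceleration) has dimensions [T^-2].
Iner (moment of inertia) has dimensions [L^2 M].

Left side: [L^2 M]
Right side: [L^2 M]

Both sides have the same dimensions, so the equation is dimensionally consistent.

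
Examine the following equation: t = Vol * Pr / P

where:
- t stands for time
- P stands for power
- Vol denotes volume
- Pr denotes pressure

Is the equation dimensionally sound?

Yes

t (time) has dimensions [T].
P (power) has dimensions [L^2 M T^-3].
Vol (volume) has dimensions [L^3].
Pr (pressure) has dimensions [L^-1 M T^-2].

Left side: [T]
Right side: [T]

Both sides have the same dimensions, so the equation is dimensionally consistent.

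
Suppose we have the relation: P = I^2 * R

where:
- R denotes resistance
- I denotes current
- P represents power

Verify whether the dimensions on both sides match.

Yes

R (resistance) has dimensions [I^-2 L^2 M T^-3].
I (current) has dimensions [I].
P (power) has dimensions [L^2 M T^-3].

Left side: [L^2 M T^-3]
Right side: [L^2 M T^-3]

Both sides have the same dimensions, so the equation is dimensionally consistent.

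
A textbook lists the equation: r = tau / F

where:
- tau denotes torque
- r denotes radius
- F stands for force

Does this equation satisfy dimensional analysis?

Yes

tau (torque) has dimensions [L^2 M T^-2].
r (radius) has dimensions [L].
F (force) has dimensions [L M T^-2].

Left side: [L]
Right side: [L]

Both sides have the same dimensions, so the equation is dimensionally consistent.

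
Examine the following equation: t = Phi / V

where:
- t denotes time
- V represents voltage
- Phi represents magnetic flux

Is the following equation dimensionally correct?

Yes

t (time) has dimensions [T].
V (voltage) has dimensions [I^-1 L^2 M T^-3].
Phi (magnetic flux) has dimensions [I^-1 L^2 M T^-2].

Left side: [T]
Right side: [T]

Both sides have the same dimensions, so the equation is dimensionally consistent.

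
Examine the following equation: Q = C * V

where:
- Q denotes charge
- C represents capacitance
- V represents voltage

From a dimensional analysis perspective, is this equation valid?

Yes

Q (charge) has dimensions [I T].
C (capacitance) has dimensions [I^2 L^-2 M^-1 T^4].
V (voltage) has dimensions [I^-1 L^2 M T^-3].

Left side: [I T]
Right side: [I T]

Both sides have the same dimensions, so the equation is dimensionally consistent.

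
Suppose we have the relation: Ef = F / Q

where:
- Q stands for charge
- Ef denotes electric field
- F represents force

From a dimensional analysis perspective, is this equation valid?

Yes

Q (charge) has dimensions [I T].
Ef (electric field) has dimensions [I^-1 L M T^-3].
F (force) has dimensions [L M T^-2].

Left side: [I^-1 L M T^-3]
Right side: [I^-1 L M T^-3]

Both sides have the same dimensions, so the equation is dimensionally consistent.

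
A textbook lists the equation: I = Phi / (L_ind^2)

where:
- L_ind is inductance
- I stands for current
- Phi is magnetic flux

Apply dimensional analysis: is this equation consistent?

No

L_ind (inductance) has dimensions [I^-2 L^2 M T^-2].
I (current) has dimensions [I].
Phi (magnetic flux) has dimensions [I^-1 L^2 M T^-2].

Left side: [I]
Right side: [I^3 L^-2 M^-1 T^2]

The two sides have different dimensions, so the equation is NOT dimensionally consistent.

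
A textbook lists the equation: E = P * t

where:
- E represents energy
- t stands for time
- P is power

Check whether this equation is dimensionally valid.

Yes

E (energy) has dimensions [L^2 M T^-2].
t (time) has dimensions [T].
P (power) has dimensions [L^2 M T^-3].

Left side: [L^2 M T^-2]
Right side: [L^2 M T^-2]

Both sides have the same dimensions, so the equation is dimensionally consistent.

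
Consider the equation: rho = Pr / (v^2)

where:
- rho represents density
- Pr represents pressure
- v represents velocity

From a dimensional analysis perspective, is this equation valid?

Yes

rho (density) has dimensions [L^-3 M].
Pr (pressure) has dimensions [L^-1 M T^-2].
v (velocity) has dimensions [L T^-1].

Left side: [L^-3 M]
Right side: [L^-3 M]

Both sides have the same dimensions, so the equation is dimensionally consistent.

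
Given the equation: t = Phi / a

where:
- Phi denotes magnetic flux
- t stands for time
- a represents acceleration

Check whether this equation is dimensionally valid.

No

Phi (magnetic flux) has dimensions [I^-1 L^2 M T^-2].
t (time) has dimensions [T].
a (acceleration) has dimensions [L T^-2].

Left side: [T]
Right side: [I^-1 L M]

The two sides have different dimensions, so the equation is NOT dimensionally consistent.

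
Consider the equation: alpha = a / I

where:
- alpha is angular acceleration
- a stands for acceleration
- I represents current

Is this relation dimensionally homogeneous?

No

alpha (angular acceleration) has dimensions [T^-2].
a (acceleration) has dimensions [L T^-2].
I (current) has dimensions [I].

Left side: [T^-2]
Right side: [I^-1 L T^-2]

The two sides have different dimensions, so the equation is NOT dimensionally consistent.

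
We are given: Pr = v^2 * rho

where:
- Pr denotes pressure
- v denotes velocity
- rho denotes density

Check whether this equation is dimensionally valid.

Yes

Pr (pressure) has dimensions [L^-1 M T^-2].
v (velocity) has dimensions [L T^-1].
rho (density) has dimensions [L^-3 M].

Left side: [L^-1 M T^-2]
Right side: [L^-1 M T^-2]

Both sides have the same dimensions, so the equation is dimensionally consistent.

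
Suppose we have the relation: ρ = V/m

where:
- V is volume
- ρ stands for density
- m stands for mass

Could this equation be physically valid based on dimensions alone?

No

V (volume) has dimensions [L^3].
ρ (density) has dimensions [L^-3 M].
m (mass) has dimensions [M].

Left side: [L^-3 M]
Right side: [L^3 M^-1]

The two sides have different dimensions, so the equation is NOT dimensionally consistent.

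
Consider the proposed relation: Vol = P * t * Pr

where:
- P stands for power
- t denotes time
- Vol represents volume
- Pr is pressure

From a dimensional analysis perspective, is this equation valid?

No

P (power) has dimensions [L^2 M T^-3].
t (time) has dimensions [T].
Vol (volume) has dimensions [L^3].
Pr (pressure) has dimensions [L^-1 M T^-2].

Left side: [L^3]
Right side: [L M^2 T^-4]

The two sides have different dimensions, so the equation is NOT dimensionally consistent.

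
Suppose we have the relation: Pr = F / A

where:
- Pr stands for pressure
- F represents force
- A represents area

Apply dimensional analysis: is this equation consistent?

Yes

Pr (pressure) has dimensions [L^-1 M T^-2].
F (force) has dimensions [L M T^-2].
A (area) has dimensions [L^2].

Left side: [L^-1 M T^-2]
Right side: [L^-1 M T^-2]

Both sides have the same dimensions, so the equation is dimensionally consistent.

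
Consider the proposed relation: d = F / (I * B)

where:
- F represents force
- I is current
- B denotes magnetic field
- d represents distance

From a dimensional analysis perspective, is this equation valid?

Yes

F (force) has dimensions [L M T^-2].
I (current) has dimensions [I].
B (magnetic field) has dimensions [I^-1 M T^-2].
d (distance) has dimensions [L].

Left side: [L]
Right side: [L]

Both sides have the same dimensions, so the equation is dimensionally consistent.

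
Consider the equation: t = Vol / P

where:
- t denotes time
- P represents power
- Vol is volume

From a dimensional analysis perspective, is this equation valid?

No

t (time) has dimensions [T].
P (power) has dimensions [L^2 M T^-3].
Vol (volume) has dimensions [L^3].

Left side: [T]
Right side: [L M^-1 T^3]

The two sides have different dimensions, so the equation is NOT dimensionally consistent.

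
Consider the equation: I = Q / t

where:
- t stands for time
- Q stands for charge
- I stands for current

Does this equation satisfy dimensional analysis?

Yes

t (time) has dimensions [T].
Q (charge) has dimensions [I T].
I (current) has dimensions [I].

Left side: [I]
Right side: [I]

Both sides have the same dimensions, so the equation is dimensionally consistent.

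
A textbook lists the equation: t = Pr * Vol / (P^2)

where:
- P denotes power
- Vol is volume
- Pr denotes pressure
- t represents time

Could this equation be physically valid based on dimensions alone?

No

P (power) has dimensions [L^2 M T^-3].
Vol (volume) has dimensions [L^3].
Pr (pressure) has dimensions [L^-1 M T^-2].
t (time) has dimensions [T].

Left side: [T]
Right side: [L^-2 M^-1 T^4]

The two sides have different dimensions, so the equation is NOT dimensionally consistent.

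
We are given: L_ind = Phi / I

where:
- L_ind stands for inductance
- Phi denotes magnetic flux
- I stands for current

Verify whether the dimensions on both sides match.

Yes

L_ind (inductance) has dimensions [I^-2 L^2 M T^-2].
Phi (magnetic flux) has dimensions [I^-1 L^2 M T^-2].
I (current) has dimensions [I].

Left side: [I^-2 L^2 M T^-2]
Right side: [I^-2 L^2 M T^-2]

Both sides have the same dimensions, so the equation is dimensionally consistent.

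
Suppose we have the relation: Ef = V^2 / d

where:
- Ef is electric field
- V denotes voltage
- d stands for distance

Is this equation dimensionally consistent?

No

Ef (electric field) has dimensions [I^-1 L M T^-3].
V (voltage) has dimensions [I^-1 L^2 M T^-3].
d (distance) has dimensions [L].

Left side: [I^-1 L M T^-3]
Right side: [I^-2 L^3 M^2 T^-6]

The two sides have different dimensions, so the equation is NOT dimensionally consistent.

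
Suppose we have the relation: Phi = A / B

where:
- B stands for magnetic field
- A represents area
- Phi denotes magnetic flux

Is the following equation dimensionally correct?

No

B (magnetic field) has dimensions [I^-1 M T^-2].
A (area) has dimensions [L^2].
Phi (magnetic flux) has dimensions [I^-1 L^2 M T^-2].

Left side: [I^-1 L^2 M T^-2]
Right side: [I L^2 M^-1 T^2]

The two sides have different dimensions, so the equation is NOT dimensionally consistent.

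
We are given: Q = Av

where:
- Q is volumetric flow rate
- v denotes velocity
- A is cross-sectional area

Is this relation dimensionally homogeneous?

Yes

Q (volumetric flow rate) has dimensions [L^3 T^-1].
v (velocity) has dimensions [L T^-1].
A (cross-sectional area) has dimensions [L^2].

Left side: [L^3 T^-1]
Right side: [L^3 T^-1]

Both sides have the same dimensions, so the equation is dimensionally consistent.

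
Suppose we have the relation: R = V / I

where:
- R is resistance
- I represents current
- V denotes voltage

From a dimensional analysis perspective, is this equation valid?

Yes

R (resistance) has dimensions [I^-2 L^2 M T^-3].
I (current) has dimensions [I].
V (voltage) has dimensions [I^-1 L^2 M T^-3].

Left side: [I^-2 L^2 M T^-3]
Right side: [I^-2 L^2 M T^-3]

Both sides have the same dimensions, so the equation is dimensionally consistent.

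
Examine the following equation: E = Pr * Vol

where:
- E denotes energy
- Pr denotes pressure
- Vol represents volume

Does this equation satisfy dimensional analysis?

Yes

E (energy) has dimensions [L^2 M T^-2].
Pr (pressure) has dimensions [L^-1 M T^-2].
Vol (volume) has dimensions [L^3].

Left side: [L^2 M T^-2]
Right side: [L^2 M T^-2]

Both sides have the same dimensions, so the equation is dimensionally consistent.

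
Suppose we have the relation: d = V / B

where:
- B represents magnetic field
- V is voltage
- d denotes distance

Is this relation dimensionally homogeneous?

No

B (magnetic field) has dimensions [I^-1 M T^-2].
V (voltage) has dimensions [I^-1 L^2 M T^-3].
d (distance) has dimensions [L].

Left side: [L]
Right side: [L^2 T^-1]

The two sides have different dimensions, so the equation is NOT dimensionally consistent.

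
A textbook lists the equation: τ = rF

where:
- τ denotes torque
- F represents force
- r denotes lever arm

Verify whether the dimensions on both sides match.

Yes

τ (torque) has dimensions [L^2 M T^-2].
F (force) has dimensions [L M T^-2].
r (lever arm) has dimensions [L].

Left side: [L^2 M T^-2]
Right side: [L^2 M T^-2]

Both sides have the same dimensions, so the equation is dimensionally consistent.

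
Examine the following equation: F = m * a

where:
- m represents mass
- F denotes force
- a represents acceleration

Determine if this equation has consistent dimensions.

Yes

m (mass) has dimensions [M].
F (force) has dimensions [L M T^-2].
a (acceleration) has dimensions [L T^-2].

Left side: [L M T^-2]
Right side: [L M T^-2]

Both sides have the same dimensions, so the equation is dimensionally consistent.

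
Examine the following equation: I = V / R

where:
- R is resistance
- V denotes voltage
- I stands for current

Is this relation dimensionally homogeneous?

Yes

R (resistance) has dimensions [I^-2 L^2 M T^-3].
V (voltage) has dimensions [I^-1 L^2 M T^-3].
I (current) has dimensions [I].

Left side: [I]
Right side: [I]

Both sides have the same dimensions, so the equation is dimensionally consistent.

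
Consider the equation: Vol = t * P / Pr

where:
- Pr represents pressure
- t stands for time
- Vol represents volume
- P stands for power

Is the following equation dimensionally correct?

Yes

Pr (pressure) has dimensions [L^-1 M T^-2].
t (time) has dimensions [T].
Vol (volume) has dimensions [L^3].
P (power) has dimensions [L^2 M T^-3].

Left side: [L^3]
Right side: [L^3]

Both sides have the same dimensions, so the equation is dimensionally consistent.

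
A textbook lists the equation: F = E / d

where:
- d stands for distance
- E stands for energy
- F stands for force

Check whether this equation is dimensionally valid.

Yes

d (distance) has dimensions [L].
E (energy) has dimensions [L^2 M T^-2].
F (force) has dimensions [L M T^-2].

Left side: [L M T^-2]
Right side: [L M T^-2]

Both sides have the same dimensions, so the equation is dimensionally consistent.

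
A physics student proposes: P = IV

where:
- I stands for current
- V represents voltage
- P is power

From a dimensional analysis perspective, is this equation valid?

Yes

I (current) has dimensions [I].
V (voltage) has dimensions [I^-1 L^2 M T^-3].
P (power) has dimensions [L^2 M T^-3].

Left side: [L^2 M T^-3]
Right side: [L^2 M T^-3]

Both sides have the same dimensions, so the equation is dimensionally consistent.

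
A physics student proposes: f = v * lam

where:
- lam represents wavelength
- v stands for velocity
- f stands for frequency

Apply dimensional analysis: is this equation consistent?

No

lam (wavelength) has dimensions [L].
v (velocity) has dimensions [L T^-1].
f (frequency) has dimensions [T^-1].

Left side: [T^-1]
Right side: [L^2 T^-1]

The two sides have different dimensions, so the equation is NOT dimensionally consistent.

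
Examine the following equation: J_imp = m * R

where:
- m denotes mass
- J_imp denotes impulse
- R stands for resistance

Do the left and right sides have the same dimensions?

No

m (mass) has dimensions [M].
J_imp (impulse) has dimensions [L M T^-1].
R (resistance) has dimensions [I^-2 L^2 M T^-3].

Left side: [L M T^-1]
Right side: [I^-2 L^2 M^2 T^-3]

The two sides have different dimensions, so the equation is NOT dimensionally consistent.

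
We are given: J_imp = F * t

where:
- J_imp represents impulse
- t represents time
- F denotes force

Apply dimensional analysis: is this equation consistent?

Yes

J_imp (impulse) has dimensions [L M T^-1].
t (time) has dimensions [T].
F (force) has dimensions [L M T^-2].

Left side: [L M T^-1]
Right side: [L M T^-1]

Both sides have the same dimensions, so the equation is dimensionally consistent.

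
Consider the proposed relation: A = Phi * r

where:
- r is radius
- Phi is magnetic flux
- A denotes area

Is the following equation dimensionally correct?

No

r (radius) has dimensions [L].
Phi (magnetic flux) has dimensions [I^-1 L^2 M T^-2].
A (area) has dimensions [L^2].

Left side: [L^2]
Right side: [I^-1 L^3 M T^-2]

The two sides have different dimensions, so the equation is NOT dimensionally consistent.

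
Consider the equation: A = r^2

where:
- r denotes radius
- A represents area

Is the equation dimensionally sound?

Yes

r (radius) has dimensions [L].
A (area) has dimensions [L^2].

Left side: [L^2]
Right side: [L^2]

Both sides have the same dimensions, so the equation is dimensionally consistent.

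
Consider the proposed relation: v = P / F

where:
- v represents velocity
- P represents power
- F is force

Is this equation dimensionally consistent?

Yes

v (velocity) has dimensions [L T^-1].
P (power) has dimensions [L^2 M T^-3].
F (force) has dimensions [L M T^-2].

Left side: [L T^-1]
Right side: [L T^-1]

Both sides have the same dimensions, so the equation is dimensionally consistent.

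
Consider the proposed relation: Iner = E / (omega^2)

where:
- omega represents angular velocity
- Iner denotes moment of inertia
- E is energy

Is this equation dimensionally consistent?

Yes

omega (angular velocity) has dimensions [T^-1].
Iner (moment of inertia) has dimensions [L^2 M].
E (energy) has dimensions [L^2 M T^-2].

Left side: [L^2 M]
Right side: [L^2 M]

Both sides have the same dimensions, so the equation is dimensionally consistent.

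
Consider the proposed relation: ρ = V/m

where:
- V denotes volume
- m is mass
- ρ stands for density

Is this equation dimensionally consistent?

No

V (volume) has dimensions [L^3].
m (mass) has dimensions [M].
ρ (density) has dimensions [L^-3 M].

Left side: [L^-3 M]
Right side: [L^3 M^-1]

The two sides have different dimensions, so the equation is NOT dimensionally consistent.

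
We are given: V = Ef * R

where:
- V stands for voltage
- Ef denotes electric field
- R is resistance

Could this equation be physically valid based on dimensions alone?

No

V (voltage) has dimensions [I^-1 L^2 M T^-3].
Ef (electric field) has dimensions [I^-1 L M T^-3].
R (resistance) has dimensions [I^-2 L^2 M T^-3].

Left side: [I^-1 L^2 M T^-3]
Right side: [I^-3 L^3 M^2 T^-6]

The two sides have different dimensions, so the equation is NOT dimensionally consistent.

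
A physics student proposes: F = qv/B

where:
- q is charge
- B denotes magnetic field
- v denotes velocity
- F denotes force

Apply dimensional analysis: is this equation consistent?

No

q (charge) has dimensions [I T].
B (magnetic field) has dimensions [I^-1 M T^-2].
v (velocity) has dimensions [L T^-1].
F (force) has dimensions [L M T^-2].

Left side: [L M T^-2]
Right side: [I^2 L M^-1 T^2]

The two sides have different dimensions, so the equation is NOT dimensionally consistent.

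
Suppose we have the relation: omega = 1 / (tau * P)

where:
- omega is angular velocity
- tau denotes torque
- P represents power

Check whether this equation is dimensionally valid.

No

omega (angular velocity) has dimensions [T^-1].
tau (torque) has dimensions [L^2 M T^-2].
P (power) has dimensions [L^2 M T^-3].

Left side: [T^-1]
Right side: [L^-4 M^-2 T^5]

The two sides have different dimensions, so the equation is NOT dimensionally consistent.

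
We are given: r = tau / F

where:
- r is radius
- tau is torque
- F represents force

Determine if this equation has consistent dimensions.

Yes

r (radius) has dimensions [L].
tau (torque) has dimensions [L^2 M T^-2].
F (force) has dimensions [L M T^-2].

Left side: [L]
Right side: [L]

Both sides have the same dimensions, so the equation is dimensionally consistent.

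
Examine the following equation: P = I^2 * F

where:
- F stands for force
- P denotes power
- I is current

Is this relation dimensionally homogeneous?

No

F (force) has dimensions [L M T^-2].
P (power) has dimensions [L^2 M T^-3].
I (current) has dimensions [I].

Left side: [L^2 M T^-3]
Right side: [I^2 L M T^-2]

The two sides have different dimensions, so the equation is NOT dimensionally consistent.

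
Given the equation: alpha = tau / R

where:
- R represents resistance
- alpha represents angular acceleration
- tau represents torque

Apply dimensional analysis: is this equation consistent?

No

R (resistance) has dimensions [I^-2 L^2 M T^-3].
alpha (angular acceleration) has dimensions [T^-2].
tau (torque) has dimensions [L^2 M T^-2].

Left side: [T^-2]
Right side: [I^2 T]

The two sides have different dimensions, so the equation is NOT dimensionally consistent.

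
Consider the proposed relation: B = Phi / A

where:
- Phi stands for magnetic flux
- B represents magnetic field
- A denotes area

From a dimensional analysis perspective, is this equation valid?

Yes

Phi (magnetic flux) has dimensions [I^-1 L^2 M T^-2].
B (magnetic field) has dimensions [I^-1 M T^-2].
A (area) has dimensions [L^2].

Left side: [I^-1 M T^-2]
Right side: [I^-1 M T^-2]

Both sides have the same dimensions, so the equation is dimensionally consistent.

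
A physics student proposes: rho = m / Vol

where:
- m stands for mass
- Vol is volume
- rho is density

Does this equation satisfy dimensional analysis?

Yes

m (mass) has dimensions [M].
Vol (volume) has dimensions [L^3].
rho (density) has dimensions [L^-3 M].

Left side: [L^-3 M]
Right side: [L^-3 M]

Both sides have the same dimensions, so the equation is dimensionally consistent.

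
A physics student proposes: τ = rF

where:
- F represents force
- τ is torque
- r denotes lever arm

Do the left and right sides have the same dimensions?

Yes

F (force) has dimensions [L M T^-2].
τ (torque) has dimensions [L^2 M T^-2].
r (lever arm) has dimensions [L].

Left side: [L^2 M T^-2]
Right side: [L^2 M T^-2]

Both sides have the same dimensions, so the equation is dimensionally consistent.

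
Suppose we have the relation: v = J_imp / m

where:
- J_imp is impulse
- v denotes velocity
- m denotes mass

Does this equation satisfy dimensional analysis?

Yes

J_imp (impulse) has dimensions [L M T^-1].
v (velocity) has dimensions [L T^-1].
m (mass) has dimensions [M].

Left side: [L T^-1]
Right side: [L T^-1]

Both sides have the same dimensions, so the equation is dimensionally consistent.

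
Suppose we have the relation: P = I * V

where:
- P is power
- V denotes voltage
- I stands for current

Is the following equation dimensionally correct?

Yes

P (power) has dimensions [L^2 M T^-3].
V (voltage) has dimensions [I^-1 L^2 M T^-3].
I (current) has dimensions [I].

Left side: [L^2 M T^-3]
Right side: [L^2 M T^-3]

Both sides have the same dimensions, so the equation is dimensionally consistent.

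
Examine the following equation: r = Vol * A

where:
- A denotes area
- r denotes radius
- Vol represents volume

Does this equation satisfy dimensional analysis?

No

A (area) has dimensions [L^2].
r (radius) has dimensions [L].
Vol (volume) has dimensions [L^3].

Left side: [L]
Right side: [L^5]

The two sides have different dimensions, so the equation is NOT dimensionally consistent.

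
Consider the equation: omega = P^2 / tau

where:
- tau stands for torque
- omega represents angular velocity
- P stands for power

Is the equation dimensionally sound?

No

tau (torque) has dimensions [L^2 M T^-2].
omega (angular velocity) has dimensions [T^-1].
P (power) has dimensions [L^2 M T^-3].

Left side: [T^-1]
Right side: [L^2 M T^-4]

The two sides have different dimensions, so the equation is NOT dimensionally consistent.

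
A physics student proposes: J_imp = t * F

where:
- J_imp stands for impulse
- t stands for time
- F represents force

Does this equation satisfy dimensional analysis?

Yes

J_imp (impulse) has dimensions [L M T^-1].
t (time) has dimensions [T].
F (force) has dimensions [L M T^-2].

Left side: [L M T^-1]
Right side: [L M T^-1]

Both sides have the same dimensions, so the equation is dimensionally consistent.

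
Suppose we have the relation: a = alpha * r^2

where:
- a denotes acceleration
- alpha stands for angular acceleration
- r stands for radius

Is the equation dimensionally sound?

No

a (acceleration) has dimensions [L T^-2].
alpha (angular acceleration) has dimensions [T^-2].
r (radius) has dimensions [L].

Left side: [L T^-2]
Right side: [L^2 T^-2]

The two sides have different dimensions, so the equation is NOT dimensionally consistent.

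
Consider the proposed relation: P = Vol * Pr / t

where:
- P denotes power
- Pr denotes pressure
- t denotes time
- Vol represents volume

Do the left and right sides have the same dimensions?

Yes

P (power) has dimensions [L^2 M T^-3].
Pr (pressure) has dimensions [L^-1 M T^-2].
t (time) has dimensions [T].
Vol (volume) has dimensions [L^3].

Left side: [L^2 M T^-3]
Right side: [L^2 M T^-3]

Both sides have the same dimensions, so the equation is dimensionally consistent.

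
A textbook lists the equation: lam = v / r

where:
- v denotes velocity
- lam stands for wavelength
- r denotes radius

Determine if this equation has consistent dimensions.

No

v (velocity) has dimensions [L T^-1].
lam (wavelength) has dimensions [L].
r (radius) has dimensions [L].

Left side: [L]
Right side: [T^-1]

The two sides have different dimensions, so the equation is NOT dimensionally consistent.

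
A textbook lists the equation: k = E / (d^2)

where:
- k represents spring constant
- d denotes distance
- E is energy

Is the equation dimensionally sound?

Yes

k (spring constant) has dimensions [M T^-2].
d (distance) has dimensions [L].
E (energy) has dimensions [L^2 M T^-2].

Left side: [M T^-2]
Right side: [M T^-2]

Both sides have the same dimensions, so the equation is dimensionally consistent.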